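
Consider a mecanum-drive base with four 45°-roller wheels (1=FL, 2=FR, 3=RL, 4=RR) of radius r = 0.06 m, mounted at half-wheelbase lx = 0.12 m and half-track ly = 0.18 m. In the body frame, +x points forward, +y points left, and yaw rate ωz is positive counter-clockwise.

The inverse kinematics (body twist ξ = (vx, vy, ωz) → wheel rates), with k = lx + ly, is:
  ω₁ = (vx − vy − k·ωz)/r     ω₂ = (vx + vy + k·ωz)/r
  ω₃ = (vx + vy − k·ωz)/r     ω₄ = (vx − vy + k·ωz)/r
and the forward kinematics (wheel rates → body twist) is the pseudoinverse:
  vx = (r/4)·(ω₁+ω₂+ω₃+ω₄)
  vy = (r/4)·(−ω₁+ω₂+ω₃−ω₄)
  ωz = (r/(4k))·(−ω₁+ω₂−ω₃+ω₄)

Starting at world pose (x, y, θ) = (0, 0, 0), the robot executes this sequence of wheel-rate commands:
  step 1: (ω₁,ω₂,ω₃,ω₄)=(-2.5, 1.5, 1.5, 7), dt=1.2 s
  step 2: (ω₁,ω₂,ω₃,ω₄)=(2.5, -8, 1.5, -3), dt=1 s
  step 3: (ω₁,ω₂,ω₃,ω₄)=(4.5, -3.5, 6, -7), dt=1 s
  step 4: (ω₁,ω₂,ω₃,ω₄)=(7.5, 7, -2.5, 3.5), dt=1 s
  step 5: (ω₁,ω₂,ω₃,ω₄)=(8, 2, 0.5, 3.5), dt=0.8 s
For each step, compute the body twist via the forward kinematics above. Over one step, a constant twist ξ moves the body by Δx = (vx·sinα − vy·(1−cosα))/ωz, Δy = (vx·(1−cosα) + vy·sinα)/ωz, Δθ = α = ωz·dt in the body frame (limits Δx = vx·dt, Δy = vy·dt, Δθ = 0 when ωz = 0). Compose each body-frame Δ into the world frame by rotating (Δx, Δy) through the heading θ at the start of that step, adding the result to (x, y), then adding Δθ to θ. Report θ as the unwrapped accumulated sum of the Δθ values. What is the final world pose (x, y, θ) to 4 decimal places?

(0.1154, -0.4898, -1.0750)

step 1: ξ=(vx,vy,ωz)=(0.1125, -0.0225, 0.4750), dt=1.2 → body Δ=(0.1353, 0.0119, 0.5700) → world pose (0.1353, 0.0119, 0.5700)
step 2: ξ=(vx,vy,ωz)=(-0.1050, -0.0900, -0.7500), dt=1.0 → body Δ=(-0.1276, -0.0442, -0.7500) → world pose (0.0517, -0.0942, -0.1800)
step 3: ξ=(vx,vy,ωz)=(0.0000, 0.0750, -1.0500), dt=1.0 → body Δ=(0.0359, 0.0620, -1.0500) → world pose (0.0981, -0.0397, -1.2300)
step 4: ξ=(vx,vy,ωz)=(0.2325, -0.0975, 0.2750), dt=1.0 → body Δ=(0.2429, -0.0645, 0.2750) → world pose (0.1185, -0.2902, -0.9550)
step 5: ξ=(vx,vy,ωz)=(0.2100, -0.1350, -0.1500), dt=0.8 → body Δ=(0.1611, -0.1178, -0.1200) → world pose (0.1154, -0.4898, -1.0750)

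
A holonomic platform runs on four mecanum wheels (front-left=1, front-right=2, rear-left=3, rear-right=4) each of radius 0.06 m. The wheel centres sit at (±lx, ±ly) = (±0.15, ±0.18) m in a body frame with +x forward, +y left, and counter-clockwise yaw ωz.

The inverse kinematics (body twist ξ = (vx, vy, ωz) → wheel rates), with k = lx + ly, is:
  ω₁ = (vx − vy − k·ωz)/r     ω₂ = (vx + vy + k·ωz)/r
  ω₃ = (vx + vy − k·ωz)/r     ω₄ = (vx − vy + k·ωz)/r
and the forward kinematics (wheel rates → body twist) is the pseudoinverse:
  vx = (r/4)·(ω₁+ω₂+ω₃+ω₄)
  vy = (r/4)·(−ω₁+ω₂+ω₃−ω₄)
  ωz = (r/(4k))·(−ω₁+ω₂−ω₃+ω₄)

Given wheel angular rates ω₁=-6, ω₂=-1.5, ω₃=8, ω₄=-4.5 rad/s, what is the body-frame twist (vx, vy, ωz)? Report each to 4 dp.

(-0.0600, 0.2550, -0.3636)

k = lx + ly = 0.15 + 0.18 = 0.3300
ω₁+ω₂+ω₃+ω₄ = -4.0000  →  vx = (0.06/4)·-4.0000 = -0.0600
−ω₁+ω₂+ω₃−ω₄ = 17.0000  →  vy = (0.06/4)·17.0000 = 0.2550
−ω₁+ω₂−ω₃+ω₄ = -8.0000  →  ωz = (0.06/1.3200)·-8.0000 = -0.3636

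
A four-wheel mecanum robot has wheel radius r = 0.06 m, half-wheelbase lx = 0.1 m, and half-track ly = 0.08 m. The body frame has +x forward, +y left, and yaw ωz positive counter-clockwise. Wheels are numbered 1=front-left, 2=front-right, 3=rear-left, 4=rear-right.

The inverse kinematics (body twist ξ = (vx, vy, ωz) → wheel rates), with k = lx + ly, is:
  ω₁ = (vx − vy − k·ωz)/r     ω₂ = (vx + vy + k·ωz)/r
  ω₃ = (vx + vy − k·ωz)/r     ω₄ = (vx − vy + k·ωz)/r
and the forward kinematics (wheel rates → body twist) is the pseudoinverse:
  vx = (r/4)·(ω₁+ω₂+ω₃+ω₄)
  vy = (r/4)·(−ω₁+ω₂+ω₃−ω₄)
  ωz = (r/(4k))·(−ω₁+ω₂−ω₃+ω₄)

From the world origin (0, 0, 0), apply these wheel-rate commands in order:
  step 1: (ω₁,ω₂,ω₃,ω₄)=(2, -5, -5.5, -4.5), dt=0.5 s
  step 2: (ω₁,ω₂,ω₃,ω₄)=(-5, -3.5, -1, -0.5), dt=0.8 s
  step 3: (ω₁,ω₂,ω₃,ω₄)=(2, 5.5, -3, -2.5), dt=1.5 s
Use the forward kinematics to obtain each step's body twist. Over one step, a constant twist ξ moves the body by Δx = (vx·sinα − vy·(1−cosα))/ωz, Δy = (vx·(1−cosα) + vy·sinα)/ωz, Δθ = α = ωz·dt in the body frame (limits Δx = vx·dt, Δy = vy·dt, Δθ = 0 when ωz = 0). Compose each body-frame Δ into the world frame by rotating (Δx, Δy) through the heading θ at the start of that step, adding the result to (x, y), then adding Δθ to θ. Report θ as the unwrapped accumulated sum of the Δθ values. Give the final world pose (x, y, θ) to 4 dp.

(-0.1844, 0.0585, 0.3833)

step 1: ξ=(vx,vy,ωz)=(-0.1950, -0.1200, -0.5000), dt=0.5 → body Δ=(-0.1039, -0.0473, -0.2500) → world pose (-0.1039, -0.0473, -0.2500)
step 2: ξ=(vx,vy,ωz)=(-0.1500, 0.0150, 0.1667), dt=0.8 → body Δ=(-0.1204, 0.0040, 0.1333) → world pose (-0.2197, -0.0136, -0.1167)
step 3: ξ=(vx,vy,ωz)=(0.0300, 0.0450, 0.3333), dt=1.5 → body Δ=(0.0266, 0.0757, 0.5000) → world pose (-0.1844, 0.0585, 0.3833)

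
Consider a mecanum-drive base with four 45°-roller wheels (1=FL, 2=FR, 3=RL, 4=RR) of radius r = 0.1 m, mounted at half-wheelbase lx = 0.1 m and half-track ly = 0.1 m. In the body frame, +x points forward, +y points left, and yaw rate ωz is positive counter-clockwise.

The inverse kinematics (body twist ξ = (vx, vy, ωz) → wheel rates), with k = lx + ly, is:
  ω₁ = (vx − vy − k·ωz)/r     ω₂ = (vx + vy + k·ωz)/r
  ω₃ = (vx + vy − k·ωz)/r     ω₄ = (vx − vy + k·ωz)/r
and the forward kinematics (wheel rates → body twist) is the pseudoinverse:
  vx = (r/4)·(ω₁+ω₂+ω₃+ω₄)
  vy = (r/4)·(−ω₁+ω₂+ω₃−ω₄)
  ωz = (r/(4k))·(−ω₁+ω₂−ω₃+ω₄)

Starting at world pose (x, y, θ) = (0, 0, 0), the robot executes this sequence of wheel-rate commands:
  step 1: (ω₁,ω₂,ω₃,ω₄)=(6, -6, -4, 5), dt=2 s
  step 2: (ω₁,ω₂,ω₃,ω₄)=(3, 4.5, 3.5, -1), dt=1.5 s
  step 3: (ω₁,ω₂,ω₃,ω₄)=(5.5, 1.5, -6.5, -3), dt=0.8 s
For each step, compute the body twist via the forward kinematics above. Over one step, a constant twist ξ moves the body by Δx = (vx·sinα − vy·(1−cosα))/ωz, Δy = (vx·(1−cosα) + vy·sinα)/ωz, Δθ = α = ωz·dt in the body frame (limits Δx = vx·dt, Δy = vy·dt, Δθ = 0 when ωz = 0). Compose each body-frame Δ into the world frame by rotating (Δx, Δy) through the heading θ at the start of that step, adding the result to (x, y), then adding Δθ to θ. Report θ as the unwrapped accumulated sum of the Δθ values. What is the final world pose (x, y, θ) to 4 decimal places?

step 1: ξ=(vx,vy,ωz)=(0.0250, -0.5250, -0.3750), dt=2.0 → body Δ=(-0.3302, -0.9722, -0.7500) → world pose (-0.3302, -0.9722, -0.7500)
step 2: ξ=(vx,vy,ωz)=(0.2500, 0.1500, -0.3750), dt=1.5 → body Δ=(0.4172, 0.1106, -0.5625) → world pose (0.0504, -1.1756, -1.3125)
step 3: ξ=(vx,vy,ωz)=(-0.0625, -0.1875, -0.0625), dt=0.8 → body Δ=(-0.0537, -0.1487, -0.0500) → world pose (-0.1070, -1.1616, -1.3625)

(-0.1070, -1.1616, -1.3625)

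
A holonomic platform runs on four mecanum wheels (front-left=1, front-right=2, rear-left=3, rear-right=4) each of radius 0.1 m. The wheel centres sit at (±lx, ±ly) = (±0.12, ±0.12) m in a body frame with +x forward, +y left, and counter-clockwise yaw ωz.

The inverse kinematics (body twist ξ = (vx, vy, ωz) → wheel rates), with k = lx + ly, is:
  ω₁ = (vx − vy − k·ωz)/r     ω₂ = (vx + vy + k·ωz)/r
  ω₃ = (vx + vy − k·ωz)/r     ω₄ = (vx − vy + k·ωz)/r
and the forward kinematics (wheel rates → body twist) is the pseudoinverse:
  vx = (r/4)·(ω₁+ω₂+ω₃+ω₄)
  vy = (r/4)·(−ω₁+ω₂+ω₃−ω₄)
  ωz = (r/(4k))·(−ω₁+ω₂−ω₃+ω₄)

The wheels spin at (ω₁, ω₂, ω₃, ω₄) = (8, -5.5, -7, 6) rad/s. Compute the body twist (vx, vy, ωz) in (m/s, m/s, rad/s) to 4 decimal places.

(0.0375, -0.6625, -0.0521)

k = lx + ly = 0.12 + 0.12 = 0.2400
ω₁+ω₂+ω₃+ω₄ = 1.5000  →  vx = (0.1/4)·1.5000 = 0.0375
−ω₁+ω₂+ω₃−ω₄ = -26.5000  →  vy = (0.1/4)·-26.5000 = -0.6625
−ω₁+ω₂−ω₃+ω₄ = -0.5000  →  ωz = (0.1/0.9600)·-0.5000 = -0.0521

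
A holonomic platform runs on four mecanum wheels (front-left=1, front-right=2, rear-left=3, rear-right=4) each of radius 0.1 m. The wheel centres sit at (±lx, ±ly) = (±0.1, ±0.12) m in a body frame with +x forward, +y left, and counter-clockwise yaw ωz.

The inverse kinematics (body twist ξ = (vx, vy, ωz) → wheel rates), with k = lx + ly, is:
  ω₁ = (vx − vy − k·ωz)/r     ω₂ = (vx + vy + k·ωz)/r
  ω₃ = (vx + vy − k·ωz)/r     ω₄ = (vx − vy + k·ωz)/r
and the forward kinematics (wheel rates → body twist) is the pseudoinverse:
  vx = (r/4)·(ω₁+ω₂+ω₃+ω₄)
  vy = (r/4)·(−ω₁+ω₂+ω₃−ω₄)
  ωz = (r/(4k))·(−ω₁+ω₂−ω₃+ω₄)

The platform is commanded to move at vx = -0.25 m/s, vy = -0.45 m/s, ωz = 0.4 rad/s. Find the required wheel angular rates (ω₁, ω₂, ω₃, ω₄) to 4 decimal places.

k = lx + ly = 0.1 + 0.12 = 0.2200;  k·ωz = 0.2200·0.4 = 0.0880
ω₁ (FL) = (vx − vy − k·ωz)/r = 0.1120/0.1 = 1.1200
ω₂ (FR) = (vx + vy + k·ωz)/r = -0.6120/0.1 = -6.1200
ω₃ (RL) = (vx + vy − k·ωz)/r = -0.7880/0.1 = -7.8800
ω₄ (RR) = (vx − vy + k·ωz)/r = 0.2880/0.1 = 2.8800

(1.1200, -6.1200, -7.8800, 2.8800)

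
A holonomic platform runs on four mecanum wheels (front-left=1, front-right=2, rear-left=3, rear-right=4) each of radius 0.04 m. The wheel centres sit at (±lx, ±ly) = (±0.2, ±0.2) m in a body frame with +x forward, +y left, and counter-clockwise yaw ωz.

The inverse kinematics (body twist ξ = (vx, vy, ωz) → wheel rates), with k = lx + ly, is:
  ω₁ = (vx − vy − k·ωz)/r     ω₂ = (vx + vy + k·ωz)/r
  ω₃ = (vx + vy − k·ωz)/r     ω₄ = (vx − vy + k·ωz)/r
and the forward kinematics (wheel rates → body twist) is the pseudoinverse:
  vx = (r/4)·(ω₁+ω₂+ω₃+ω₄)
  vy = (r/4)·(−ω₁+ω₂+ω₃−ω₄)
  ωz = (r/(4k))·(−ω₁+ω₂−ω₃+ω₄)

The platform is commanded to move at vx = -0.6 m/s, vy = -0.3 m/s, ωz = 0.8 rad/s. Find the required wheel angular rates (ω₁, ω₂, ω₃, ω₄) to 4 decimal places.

(-15.5000, -14.5000, -30.5000, 0.5000)

k = lx + ly = 0.2 + 0.2 = 0.4000;  k·ωz = 0.4000·0.8 = 0.3200
ω₁ (FL) = (vx − vy − k·ωz)/r = -0.6200/0.04 = -15.5000
ω₂ (FR) = (vx + vy + k·ωz)/r = -0.5800/0.04 = -14.5000
ω₃ (RL) = (vx + vy − k·ωz)/r = -1.2200/0.04 = -30.5000
ω₄ (RR) = (vx − vy + k·ωz)/r = 0.0200/0.04 = 0.5000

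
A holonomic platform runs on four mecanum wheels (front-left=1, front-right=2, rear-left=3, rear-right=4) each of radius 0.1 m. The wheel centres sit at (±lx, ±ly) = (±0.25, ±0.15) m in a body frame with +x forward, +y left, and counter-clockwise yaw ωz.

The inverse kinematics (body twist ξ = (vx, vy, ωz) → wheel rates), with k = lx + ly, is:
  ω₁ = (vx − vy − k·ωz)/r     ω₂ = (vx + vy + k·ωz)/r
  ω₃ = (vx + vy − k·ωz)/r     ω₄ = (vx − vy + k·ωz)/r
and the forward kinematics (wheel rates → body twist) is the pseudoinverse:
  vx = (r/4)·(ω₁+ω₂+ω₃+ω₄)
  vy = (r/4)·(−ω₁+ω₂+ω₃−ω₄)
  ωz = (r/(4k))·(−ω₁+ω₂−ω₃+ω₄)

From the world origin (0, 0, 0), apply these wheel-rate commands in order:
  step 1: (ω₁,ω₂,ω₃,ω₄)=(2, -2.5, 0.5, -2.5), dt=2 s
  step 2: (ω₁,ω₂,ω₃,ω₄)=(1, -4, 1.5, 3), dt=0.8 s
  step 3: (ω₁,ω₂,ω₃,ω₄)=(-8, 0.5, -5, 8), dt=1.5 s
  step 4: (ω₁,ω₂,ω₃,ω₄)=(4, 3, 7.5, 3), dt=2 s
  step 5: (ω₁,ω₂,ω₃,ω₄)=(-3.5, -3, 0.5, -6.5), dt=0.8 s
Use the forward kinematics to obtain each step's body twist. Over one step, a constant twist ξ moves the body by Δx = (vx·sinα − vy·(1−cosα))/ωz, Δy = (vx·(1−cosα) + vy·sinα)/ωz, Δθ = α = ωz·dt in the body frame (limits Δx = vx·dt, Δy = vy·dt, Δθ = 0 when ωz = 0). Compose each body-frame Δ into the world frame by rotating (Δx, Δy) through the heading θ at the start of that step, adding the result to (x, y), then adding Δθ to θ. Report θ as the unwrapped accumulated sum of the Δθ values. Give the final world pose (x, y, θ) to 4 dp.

step 1: ξ=(vx,vy,ωz)=(-0.0625, -0.0375, -0.4688), dt=2.0 → body Δ=(-0.1401, -0.0101, -0.9375) → world pose (-0.1401, -0.0101, -0.9375)
step 2: ξ=(vx,vy,ωz)=(0.0375, -0.1625, -0.2188), dt=0.8 → body Δ=(0.0185, -0.1320, -0.1750) → world pose (-0.2356, -0.1031, -1.1125)
step 3: ξ=(vx,vy,ωz)=(-0.1125, -0.1125, 1.3438), dt=1.5 → body Δ=(0.0442, -0.1953, 2.0156) → world pose (-0.3912, -0.2291, 0.9031)
step 4: ξ=(vx,vy,ωz)=(0.4375, 0.0875, -0.3438), dt=2.0 → body Δ=(0.8655, -0.1276, -0.6875) → world pose (0.2449, 0.3716, 0.2156)
step 5: ξ=(vx,vy,ωz)=(-0.3125, 0.1875, -0.4062), dt=0.8 → body Δ=(-0.2215, 0.1876, -0.3250) → world pose (-0.0116, 0.5075, -0.1094)

(-0.0116, 0.5075, -0.1094)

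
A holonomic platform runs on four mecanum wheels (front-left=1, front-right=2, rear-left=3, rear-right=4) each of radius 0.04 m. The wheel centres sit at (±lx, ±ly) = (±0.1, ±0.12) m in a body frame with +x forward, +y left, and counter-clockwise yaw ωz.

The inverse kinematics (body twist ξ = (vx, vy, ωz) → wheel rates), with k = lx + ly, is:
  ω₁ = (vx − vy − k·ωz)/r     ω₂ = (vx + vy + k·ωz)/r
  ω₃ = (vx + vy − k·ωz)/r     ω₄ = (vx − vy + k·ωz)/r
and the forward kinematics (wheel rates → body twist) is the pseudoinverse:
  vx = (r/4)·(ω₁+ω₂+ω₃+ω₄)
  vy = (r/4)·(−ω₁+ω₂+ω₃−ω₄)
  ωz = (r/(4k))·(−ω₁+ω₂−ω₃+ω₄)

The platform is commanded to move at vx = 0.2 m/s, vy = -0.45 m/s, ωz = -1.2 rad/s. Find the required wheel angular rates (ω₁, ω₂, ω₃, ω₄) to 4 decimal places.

k = lx + ly = 0.1 + 0.12 = 0.2200;  k·ωz = 0.2200·-1.2 = -0.2640
ω₁ (FL) = (vx − vy − k·ωz)/r = 0.9140/0.04 = 22.8500
ω₂ (FR) = (vx + vy + k·ωz)/r = -0.5140/0.04 = -12.8500
ω₃ (RL) = (vx + vy − k·ωz)/r = 0.0140/0.04 = 0.3500
ω₄ (RR) = (vx − vy + k·ωz)/r = 0.3860/0.04 = 9.6500

(22.8500, -12.8500, 0.3500, 9.6500)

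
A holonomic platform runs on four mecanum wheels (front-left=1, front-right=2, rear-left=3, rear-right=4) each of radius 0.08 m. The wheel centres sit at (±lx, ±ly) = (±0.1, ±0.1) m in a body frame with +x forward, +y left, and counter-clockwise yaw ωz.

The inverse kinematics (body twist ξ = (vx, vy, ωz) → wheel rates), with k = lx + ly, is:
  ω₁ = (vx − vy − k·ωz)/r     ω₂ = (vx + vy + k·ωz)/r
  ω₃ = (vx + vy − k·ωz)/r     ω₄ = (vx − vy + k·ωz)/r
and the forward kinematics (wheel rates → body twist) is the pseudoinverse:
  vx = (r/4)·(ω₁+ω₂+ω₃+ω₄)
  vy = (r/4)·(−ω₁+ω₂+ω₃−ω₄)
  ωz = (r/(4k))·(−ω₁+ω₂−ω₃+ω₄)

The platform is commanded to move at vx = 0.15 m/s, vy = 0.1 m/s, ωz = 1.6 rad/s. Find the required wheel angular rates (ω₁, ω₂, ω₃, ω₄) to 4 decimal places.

(-3.3750, 7.1250, -0.8750, 4.6250)

k = lx + ly = 0.1 + 0.1 = 0.2000;  k·ωz = 0.2000·1.6 = 0.3200
ω₁ (FL) = (vx − vy − k·ωz)/r = -0.2700/0.08 = -3.3750
ω₂ (FR) = (vx + vy + k·ωz)/r = 0.5700/0.08 = 7.1250
ω₃ (RL) = (vx + vy − k·ωz)/r = -0.0700/0.08 = -0.8750
ω₄ (RR) = (vx − vy + k·ωz)/r = 0.3700/0.08 = 4.6250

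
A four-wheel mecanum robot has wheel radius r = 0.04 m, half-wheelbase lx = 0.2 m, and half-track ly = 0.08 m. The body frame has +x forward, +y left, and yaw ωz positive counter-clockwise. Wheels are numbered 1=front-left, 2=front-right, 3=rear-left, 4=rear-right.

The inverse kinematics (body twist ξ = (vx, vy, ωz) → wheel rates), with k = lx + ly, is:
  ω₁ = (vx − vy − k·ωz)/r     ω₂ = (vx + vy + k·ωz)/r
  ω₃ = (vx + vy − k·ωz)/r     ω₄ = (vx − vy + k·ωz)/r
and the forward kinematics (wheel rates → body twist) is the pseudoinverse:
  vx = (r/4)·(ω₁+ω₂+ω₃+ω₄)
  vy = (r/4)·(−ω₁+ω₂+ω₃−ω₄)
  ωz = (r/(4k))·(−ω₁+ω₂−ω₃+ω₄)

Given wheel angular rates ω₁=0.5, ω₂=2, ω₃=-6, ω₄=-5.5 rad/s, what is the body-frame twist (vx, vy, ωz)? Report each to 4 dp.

(-0.0900, 0.0100, 0.0714)

k = lx + ly = 0.2 + 0.08 = 0.2800
ω₁+ω₂+ω₃+ω₄ = -9.0000  →  vx = (0.04/4)·-9.0000 = -0.0900
−ω₁+ω₂+ω₃−ω₄ = 1.0000  →  vy = (0.04/4)·1.0000 = 0.0100
−ω₁+ω₂−ω₃+ω₄ = 2.0000  →  ωz = (0.04/1.1200)·2.0000 = 0.0714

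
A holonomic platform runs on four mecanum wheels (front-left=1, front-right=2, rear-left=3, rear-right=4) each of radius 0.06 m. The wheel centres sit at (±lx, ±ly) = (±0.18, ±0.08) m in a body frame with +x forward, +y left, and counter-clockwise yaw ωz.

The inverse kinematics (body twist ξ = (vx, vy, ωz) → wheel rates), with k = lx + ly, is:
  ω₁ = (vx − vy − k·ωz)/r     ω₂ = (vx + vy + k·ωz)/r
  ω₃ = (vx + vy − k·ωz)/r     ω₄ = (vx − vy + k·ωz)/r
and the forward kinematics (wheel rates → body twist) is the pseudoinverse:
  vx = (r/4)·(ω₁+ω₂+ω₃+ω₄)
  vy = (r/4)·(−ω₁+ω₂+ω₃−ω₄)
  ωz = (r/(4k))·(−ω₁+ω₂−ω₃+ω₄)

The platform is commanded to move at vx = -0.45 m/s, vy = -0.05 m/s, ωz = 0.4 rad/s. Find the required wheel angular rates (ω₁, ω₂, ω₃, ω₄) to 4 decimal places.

(-8.4000, -6.6000, -10.0667, -4.9333)

k = lx + ly = 0.18 + 0.08 = 0.2600;  k·ωz = 0.2600·0.4 = 0.1040
ω₁ (FL) = (vx − vy − k·ωz)/r = -0.5040/0.06 = -8.4000
ω₂ (FR) = (vx + vy + k·ωz)/r = -0.3960/0.06 = -6.6000
ω₃ (RL) = (vx + vy − k·ωz)/r = -0.6040/0.06 = -10.0667
ω₄ (RR) = (vx − vy + k·ωz)/r = -0.2960/0.06 = -4.9333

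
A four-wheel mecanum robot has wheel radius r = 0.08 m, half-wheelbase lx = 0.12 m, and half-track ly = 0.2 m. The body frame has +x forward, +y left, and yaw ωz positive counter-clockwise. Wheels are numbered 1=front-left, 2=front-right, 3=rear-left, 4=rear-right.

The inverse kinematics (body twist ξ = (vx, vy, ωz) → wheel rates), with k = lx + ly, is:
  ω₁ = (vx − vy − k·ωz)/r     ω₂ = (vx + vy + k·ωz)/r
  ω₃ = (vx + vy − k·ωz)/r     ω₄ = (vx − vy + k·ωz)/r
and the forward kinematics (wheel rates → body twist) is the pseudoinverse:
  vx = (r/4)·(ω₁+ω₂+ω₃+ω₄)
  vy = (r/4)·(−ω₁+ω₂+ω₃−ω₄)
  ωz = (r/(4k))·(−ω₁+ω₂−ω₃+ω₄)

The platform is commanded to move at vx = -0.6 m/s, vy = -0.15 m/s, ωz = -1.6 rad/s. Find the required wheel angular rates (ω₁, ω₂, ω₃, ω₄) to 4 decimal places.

k = lx + ly = 0.12 + 0.2 = 0.3200;  k·ωz = 0.3200·-1.6 = -0.5120
ω₁ (FL) = (vx − vy − k·ωz)/r = 0.0620/0.08 = 0.7750
ω₂ (FR) = (vx + vy + k·ωz)/r = -1.2620/0.08 = -15.7750
ω₃ (RL) = (vx + vy − k·ωz)/r = -0.2380/0.08 = -2.9750
ω₄ (RR) = (vx − vy + k·ωz)/r = -0.9620/0.08 = -12.0250

(0.7750, -15.7750, -2.9750, -12.0250)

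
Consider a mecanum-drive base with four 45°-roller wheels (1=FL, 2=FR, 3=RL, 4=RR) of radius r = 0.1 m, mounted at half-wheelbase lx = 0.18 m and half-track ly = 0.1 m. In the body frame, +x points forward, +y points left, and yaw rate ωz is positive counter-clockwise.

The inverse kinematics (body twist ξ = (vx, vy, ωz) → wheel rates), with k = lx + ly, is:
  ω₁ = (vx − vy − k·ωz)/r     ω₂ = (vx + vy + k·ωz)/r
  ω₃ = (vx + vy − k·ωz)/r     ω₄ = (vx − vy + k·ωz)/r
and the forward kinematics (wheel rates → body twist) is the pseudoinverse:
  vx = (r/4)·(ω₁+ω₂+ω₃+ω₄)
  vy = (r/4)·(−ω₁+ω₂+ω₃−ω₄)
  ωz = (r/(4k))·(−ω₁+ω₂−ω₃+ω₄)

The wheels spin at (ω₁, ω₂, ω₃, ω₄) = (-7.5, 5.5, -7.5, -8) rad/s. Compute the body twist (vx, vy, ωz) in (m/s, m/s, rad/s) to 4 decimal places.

k = lx + ly = 0.18 + 0.1 = 0.2800
ω₁+ω₂+ω₃+ω₄ = -17.5000  →  vx = (0.1/4)·-17.5000 = -0.4375
−ω₁+ω₂+ω₃−ω₄ = 13.5000  →  vy = (0.1/4)·13.5000 = 0.3375
−ω₁+ω₂−ω₃+ω₄ = 12.5000  →  ωz = (0.1/1.1200)·12.5000 = 1.1161

(-0.4375, 0.3375, 1.1161)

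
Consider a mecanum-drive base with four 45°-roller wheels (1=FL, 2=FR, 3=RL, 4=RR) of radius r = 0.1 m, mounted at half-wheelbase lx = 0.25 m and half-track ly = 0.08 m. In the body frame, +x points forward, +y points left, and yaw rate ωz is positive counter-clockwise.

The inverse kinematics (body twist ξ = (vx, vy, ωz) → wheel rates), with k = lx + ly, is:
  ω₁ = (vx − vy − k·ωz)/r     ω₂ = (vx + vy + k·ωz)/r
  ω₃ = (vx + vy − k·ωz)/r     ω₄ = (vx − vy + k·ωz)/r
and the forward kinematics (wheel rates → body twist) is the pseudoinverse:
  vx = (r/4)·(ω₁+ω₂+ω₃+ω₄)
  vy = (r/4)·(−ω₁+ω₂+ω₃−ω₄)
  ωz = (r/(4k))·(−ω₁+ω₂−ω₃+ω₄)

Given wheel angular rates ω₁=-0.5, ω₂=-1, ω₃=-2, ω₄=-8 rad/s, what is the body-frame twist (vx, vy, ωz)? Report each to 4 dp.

(-0.2875, 0.1375, -0.4924)

k = lx + ly = 0.25 + 0.08 = 0.3300
ω₁+ω₂+ω₃+ω₄ = -11.5000  →  vx = (0.1/4)·-11.5000 = -0.2875
−ω₁+ω₂+ω₃−ω₄ = 5.5000  →  vy = (0.1/4)·5.5000 = 0.1375
−ω₁+ω₂−ω₃+ω₄ = -6.5000  →  ωz = (0.1/1.3200)·-6.5000 = -0.4924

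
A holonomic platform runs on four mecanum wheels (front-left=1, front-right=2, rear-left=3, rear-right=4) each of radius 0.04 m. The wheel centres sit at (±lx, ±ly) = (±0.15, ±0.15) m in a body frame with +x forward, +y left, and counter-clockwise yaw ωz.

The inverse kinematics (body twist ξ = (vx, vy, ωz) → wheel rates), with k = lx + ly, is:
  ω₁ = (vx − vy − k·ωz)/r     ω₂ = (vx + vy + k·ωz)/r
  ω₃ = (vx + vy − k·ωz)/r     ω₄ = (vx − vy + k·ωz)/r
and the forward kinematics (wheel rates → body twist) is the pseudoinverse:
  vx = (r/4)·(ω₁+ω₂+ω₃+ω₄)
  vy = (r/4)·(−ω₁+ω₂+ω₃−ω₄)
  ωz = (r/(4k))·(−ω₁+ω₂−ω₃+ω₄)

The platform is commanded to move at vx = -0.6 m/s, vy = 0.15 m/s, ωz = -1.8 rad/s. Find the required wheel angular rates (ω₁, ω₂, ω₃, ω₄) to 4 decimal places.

(-5.2500, -24.7500, 2.2500, -32.2500)

k = lx + ly = 0.15 + 0.15 = 0.3000;  k·ωz = 0.3000·-1.8 = -0.5400
ω₁ (FL) = (vx − vy − k·ωz)/r = -0.2100/0.04 = -5.2500
ω₂ (FR) = (vx + vy + k·ωz)/r = -0.9900/0.04 = -24.7500
ω₃ (RL) = (vx + vy − k·ωz)/r = 0.0900/0.04 = 2.2500
ω₄ (RR) = (vx − vy + k·ωz)/r = -1.2900/0.04 = -32.2500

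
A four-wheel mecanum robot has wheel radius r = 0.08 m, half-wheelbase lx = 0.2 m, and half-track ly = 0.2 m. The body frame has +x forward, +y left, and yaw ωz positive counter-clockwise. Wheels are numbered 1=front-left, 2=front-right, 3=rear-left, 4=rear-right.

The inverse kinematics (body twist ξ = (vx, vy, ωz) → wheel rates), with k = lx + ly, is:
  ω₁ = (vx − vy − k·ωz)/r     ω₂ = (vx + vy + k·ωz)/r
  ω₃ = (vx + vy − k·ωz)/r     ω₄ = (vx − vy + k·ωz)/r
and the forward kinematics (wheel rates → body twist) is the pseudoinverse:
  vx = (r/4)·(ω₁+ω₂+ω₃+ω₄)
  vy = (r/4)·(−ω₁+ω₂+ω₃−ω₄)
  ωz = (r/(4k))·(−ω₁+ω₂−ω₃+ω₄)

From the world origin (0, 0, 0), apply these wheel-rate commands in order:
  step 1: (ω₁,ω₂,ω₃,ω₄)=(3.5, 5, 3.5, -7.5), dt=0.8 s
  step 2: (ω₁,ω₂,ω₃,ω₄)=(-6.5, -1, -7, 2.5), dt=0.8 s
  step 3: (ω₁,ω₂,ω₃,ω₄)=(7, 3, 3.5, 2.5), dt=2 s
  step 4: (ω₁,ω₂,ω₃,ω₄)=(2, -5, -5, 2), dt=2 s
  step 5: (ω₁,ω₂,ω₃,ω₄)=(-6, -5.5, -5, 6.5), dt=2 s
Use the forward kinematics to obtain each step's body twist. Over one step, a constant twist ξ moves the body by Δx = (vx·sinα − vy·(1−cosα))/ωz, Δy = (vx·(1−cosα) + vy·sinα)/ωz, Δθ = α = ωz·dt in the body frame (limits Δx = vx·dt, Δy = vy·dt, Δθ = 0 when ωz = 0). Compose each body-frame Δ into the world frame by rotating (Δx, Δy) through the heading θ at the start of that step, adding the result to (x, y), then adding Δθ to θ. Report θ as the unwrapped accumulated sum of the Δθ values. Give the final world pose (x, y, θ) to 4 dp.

(-0.0687, -0.9870, 0.9200)

step 1: ξ=(vx,vy,ωz)=(0.0900, 0.2500, -0.4750), dt=0.8 → body Δ=(0.1078, 0.1817, -0.3800) → world pose (0.1078, 0.1817, -0.3800)
step 2: ξ=(vx,vy,ωz)=(-0.2400, -0.0800, 0.7500), dt=0.8 → body Δ=(-0.1621, -0.1161, 0.6000) → world pose (-0.0857, 0.1340, 0.2200)
step 3: ξ=(vx,vy,ωz)=(0.3200, -0.0600, -0.2500), dt=2.0 → body Δ=(0.5843, -0.2718, -0.5000) → world pose (0.5438, -0.0037, -0.2800)
step 4: ξ=(vx,vy,ωz)=(-0.1200, -0.2800, 0.0000), dt=2.0 → body Δ=(-0.2400, -0.5600, 0.0000) → world pose (0.1584, -0.4756, -0.2800)
step 5: ξ=(vx,vy,ωz)=(-0.2000, -0.2200, 0.6000), dt=2.0 → body Δ=(-0.0769, -0.5543, 1.2000) → world pose (-0.0687, -0.9870, 0.9200)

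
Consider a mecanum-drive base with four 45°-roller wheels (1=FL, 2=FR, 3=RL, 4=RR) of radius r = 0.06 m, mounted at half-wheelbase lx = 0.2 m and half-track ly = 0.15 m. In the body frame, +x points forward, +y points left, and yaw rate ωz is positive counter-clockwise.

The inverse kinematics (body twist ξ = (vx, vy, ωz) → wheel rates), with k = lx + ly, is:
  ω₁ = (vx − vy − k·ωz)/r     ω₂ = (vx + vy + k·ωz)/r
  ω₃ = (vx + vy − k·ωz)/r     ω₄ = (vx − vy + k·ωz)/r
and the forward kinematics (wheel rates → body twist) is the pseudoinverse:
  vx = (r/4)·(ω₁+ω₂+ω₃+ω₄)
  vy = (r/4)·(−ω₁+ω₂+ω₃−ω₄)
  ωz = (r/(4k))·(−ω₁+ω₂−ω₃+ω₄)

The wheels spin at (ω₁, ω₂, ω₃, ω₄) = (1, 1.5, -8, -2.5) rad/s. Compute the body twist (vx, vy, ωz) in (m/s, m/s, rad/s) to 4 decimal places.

k = lx + ly = 0.2 + 0.15 = 0.3500
ω₁+ω₂+ω₃+ω₄ = -8.0000  →  vx = (0.06/4)·-8.0000 = -0.1200
−ω₁+ω₂+ω₃−ω₄ = -5.0000  →  vy = (0.06/4)·-5.0000 = -0.0750
−ω₁+ω₂−ω₃+ω₄ = 6.0000  →  ωz = (0.06/1.4000)·6.0000 = 0.2571

(-0.1200, -0.0750, 0.2571)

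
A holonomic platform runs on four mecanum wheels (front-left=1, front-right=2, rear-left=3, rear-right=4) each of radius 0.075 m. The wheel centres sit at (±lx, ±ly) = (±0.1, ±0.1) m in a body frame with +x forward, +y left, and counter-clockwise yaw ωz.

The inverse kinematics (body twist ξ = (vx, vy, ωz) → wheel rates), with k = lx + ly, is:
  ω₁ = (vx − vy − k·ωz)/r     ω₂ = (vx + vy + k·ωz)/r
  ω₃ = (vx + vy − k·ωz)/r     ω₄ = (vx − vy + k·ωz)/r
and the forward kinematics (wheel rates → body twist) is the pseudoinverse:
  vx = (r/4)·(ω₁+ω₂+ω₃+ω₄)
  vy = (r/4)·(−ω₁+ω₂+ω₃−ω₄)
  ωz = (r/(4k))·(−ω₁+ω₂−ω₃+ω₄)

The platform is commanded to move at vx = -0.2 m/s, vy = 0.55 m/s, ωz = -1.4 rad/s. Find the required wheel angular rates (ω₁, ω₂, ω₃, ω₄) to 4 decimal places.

k = lx + ly = 0.1 + 0.1 = 0.2000;  k·ωz = 0.2000·-1.4 = -0.2800
ω₁ (FL) = (vx − vy − k·ωz)/r = -0.4700/0.075 = -6.2667
ω₂ (FR) = (vx + vy + k·ωz)/r = 0.0700/0.075 = 0.9333
ω₃ (RL) = (vx + vy − k·ωz)/r = 0.6300/0.075 = 8.4000
ω₄ (RR) = (vx − vy + k·ωz)/r = -1.0300/0.075 = -13.7333

(-6.2667, 0.9333, 8.4000, -13.7333)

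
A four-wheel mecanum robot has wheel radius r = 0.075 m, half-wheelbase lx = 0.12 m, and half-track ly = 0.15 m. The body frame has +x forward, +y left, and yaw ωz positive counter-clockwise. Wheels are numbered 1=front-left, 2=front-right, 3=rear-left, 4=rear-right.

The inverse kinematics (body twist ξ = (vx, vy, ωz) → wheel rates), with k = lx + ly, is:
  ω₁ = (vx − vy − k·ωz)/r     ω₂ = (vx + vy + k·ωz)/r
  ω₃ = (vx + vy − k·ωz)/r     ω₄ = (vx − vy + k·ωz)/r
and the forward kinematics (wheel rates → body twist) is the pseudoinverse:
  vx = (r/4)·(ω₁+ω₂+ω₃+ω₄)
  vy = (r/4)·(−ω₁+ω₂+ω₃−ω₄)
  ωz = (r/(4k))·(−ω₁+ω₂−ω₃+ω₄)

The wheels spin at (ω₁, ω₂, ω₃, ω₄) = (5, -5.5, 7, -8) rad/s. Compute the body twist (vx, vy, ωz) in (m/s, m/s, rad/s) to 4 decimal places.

(-0.0281, 0.0844, -1.7708)

k = lx + ly = 0.12 + 0.15 = 0.2700
ω₁+ω₂+ω₃+ω₄ = -1.5000  →  vx = (0.075/4)·-1.5000 = -0.0281
−ω₁+ω₂+ω₃−ω₄ = 4.5000  →  vy = (0.075/4)·4.5000 = 0.0844
−ω₁+ω₂−ω₃+ω₄ = -25.5000  →  ωz = (0.075/1.0800)·-25.5000 = -1.7708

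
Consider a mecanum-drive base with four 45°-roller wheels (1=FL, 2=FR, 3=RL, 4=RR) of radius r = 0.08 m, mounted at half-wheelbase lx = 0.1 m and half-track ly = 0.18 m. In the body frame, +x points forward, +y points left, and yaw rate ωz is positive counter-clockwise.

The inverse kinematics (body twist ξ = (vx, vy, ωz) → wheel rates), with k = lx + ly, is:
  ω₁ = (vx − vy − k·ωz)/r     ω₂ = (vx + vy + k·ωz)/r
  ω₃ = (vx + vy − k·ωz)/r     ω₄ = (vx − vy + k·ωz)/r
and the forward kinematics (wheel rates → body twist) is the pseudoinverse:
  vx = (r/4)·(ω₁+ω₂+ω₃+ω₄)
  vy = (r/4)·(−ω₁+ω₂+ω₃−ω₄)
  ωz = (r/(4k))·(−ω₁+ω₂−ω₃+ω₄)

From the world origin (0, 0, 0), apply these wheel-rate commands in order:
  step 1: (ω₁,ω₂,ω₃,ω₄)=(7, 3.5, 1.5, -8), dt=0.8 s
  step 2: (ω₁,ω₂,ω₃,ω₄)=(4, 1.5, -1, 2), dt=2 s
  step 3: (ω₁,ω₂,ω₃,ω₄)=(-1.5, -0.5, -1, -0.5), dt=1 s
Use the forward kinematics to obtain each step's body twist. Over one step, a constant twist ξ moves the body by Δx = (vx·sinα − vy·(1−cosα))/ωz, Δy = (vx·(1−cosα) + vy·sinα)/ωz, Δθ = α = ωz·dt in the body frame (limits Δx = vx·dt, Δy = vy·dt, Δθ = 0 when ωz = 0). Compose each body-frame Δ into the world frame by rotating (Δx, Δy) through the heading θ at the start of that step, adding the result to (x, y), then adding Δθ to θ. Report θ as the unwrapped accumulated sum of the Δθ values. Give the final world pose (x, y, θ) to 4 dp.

step 1: ξ=(vx,vy,ωz)=(0.0800, 0.1200, -0.9286), dt=0.8 → body Δ=(0.0923, 0.0647, -0.7429) → world pose (0.0923, 0.0647, -0.7429)
step 2: ξ=(vx,vy,ωz)=(0.1300, -0.1100, 0.0357), dt=2.0 → body Δ=(0.2676, -0.2105, 0.0714) → world pose (0.1470, -0.2714, -0.6714)
step 3: ξ=(vx,vy,ωz)=(-0.0700, 0.0100, 0.1071), dt=1.0 → body Δ=(-0.0704, 0.0062, 0.1071) → world pose (0.0958, -0.2227, -0.5643)

(0.0958, -0.2227, -0.5643)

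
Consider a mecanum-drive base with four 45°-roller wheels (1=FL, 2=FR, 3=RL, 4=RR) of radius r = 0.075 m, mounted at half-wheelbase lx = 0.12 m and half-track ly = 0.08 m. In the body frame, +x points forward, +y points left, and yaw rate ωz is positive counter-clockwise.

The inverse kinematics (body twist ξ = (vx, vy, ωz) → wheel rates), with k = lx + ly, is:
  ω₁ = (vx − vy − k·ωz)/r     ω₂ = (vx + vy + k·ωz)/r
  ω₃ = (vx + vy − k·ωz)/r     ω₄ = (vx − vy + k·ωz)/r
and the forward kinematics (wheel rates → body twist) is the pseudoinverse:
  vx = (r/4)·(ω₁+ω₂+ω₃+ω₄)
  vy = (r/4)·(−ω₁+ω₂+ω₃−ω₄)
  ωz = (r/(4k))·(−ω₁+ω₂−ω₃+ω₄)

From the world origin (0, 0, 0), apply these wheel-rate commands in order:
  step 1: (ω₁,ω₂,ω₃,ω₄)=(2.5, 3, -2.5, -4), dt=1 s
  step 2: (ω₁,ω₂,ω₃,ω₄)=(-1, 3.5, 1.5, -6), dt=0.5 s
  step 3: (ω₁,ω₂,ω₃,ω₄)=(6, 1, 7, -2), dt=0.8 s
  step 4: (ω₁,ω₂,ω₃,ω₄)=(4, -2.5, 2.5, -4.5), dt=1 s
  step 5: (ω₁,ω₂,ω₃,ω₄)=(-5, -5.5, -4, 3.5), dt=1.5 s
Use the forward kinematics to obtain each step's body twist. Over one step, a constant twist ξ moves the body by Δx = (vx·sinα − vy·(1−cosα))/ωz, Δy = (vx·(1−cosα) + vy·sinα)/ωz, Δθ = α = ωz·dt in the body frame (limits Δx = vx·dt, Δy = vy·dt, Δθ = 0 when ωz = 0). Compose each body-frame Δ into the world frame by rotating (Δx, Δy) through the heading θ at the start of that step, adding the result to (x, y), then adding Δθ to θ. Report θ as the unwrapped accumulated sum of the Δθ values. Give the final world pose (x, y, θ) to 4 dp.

step 1: ξ=(vx,vy,ωz)=(-0.0188, 0.0375, -0.0938), dt=1.0 → body Δ=(-0.0170, 0.0383, -0.0938) → world pose (-0.0170, 0.0383, -0.0938)
step 2: ξ=(vx,vy,ωz)=(-0.0375, 0.2250, -0.2812), dt=0.5 → body Δ=(-0.0108, 0.1134, -0.1406) → world pose (-0.0171, 0.1523, -0.2344)
step 3: ξ=(vx,vy,ωz)=(0.2250, 0.0750, -1.3125), dt=0.8 → body Δ=(0.1774, -0.0366, -1.0500) → world pose (0.1470, 0.0755, -1.2844)
step 4: ξ=(vx,vy,ωz)=(-0.0094, 0.0094, -1.2656), dt=1.0 → body Δ=(-0.0019, 0.0122, -1.2656) → world pose (0.1582, 0.0808, -2.5500)
step 5: ξ=(vx,vy,ωz)=(-0.2062, -0.1500, 0.6562), dt=1.5 → body Δ=(-0.1597, -0.3307, 0.9844) → world pose (0.1063, 0.4444, -1.5656)

(0.1063, 0.4444, -1.5656)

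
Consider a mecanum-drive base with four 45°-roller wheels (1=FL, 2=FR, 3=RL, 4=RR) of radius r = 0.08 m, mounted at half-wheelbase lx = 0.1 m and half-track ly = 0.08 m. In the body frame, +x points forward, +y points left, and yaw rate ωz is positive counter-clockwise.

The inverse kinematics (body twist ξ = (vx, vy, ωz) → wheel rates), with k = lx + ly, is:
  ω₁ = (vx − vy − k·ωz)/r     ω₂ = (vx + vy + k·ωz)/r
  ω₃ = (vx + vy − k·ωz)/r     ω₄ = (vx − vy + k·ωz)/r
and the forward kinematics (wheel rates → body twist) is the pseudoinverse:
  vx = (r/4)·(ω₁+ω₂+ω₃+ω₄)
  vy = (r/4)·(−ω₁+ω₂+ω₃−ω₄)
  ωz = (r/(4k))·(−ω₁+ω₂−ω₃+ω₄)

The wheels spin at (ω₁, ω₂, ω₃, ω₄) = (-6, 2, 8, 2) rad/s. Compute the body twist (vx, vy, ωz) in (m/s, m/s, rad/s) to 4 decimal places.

(0.1200, 0.2800, 0.2222)

k = lx + ly = 0.1 + 0.08 = 0.1800
ω₁+ω₂+ω₃+ω₄ = 6.0000  →  vx = (0.08/4)·6.0000 = 0.1200
−ω₁+ω₂+ω₃−ω₄ = 14.0000  →  vy = (0.08/4)·14.0000 = 0.2800
−ω₁+ω₂−ω₃+ω₄ = 2.0000  →  ωz = (0.08/0.7200)·2.0000 = 0.2222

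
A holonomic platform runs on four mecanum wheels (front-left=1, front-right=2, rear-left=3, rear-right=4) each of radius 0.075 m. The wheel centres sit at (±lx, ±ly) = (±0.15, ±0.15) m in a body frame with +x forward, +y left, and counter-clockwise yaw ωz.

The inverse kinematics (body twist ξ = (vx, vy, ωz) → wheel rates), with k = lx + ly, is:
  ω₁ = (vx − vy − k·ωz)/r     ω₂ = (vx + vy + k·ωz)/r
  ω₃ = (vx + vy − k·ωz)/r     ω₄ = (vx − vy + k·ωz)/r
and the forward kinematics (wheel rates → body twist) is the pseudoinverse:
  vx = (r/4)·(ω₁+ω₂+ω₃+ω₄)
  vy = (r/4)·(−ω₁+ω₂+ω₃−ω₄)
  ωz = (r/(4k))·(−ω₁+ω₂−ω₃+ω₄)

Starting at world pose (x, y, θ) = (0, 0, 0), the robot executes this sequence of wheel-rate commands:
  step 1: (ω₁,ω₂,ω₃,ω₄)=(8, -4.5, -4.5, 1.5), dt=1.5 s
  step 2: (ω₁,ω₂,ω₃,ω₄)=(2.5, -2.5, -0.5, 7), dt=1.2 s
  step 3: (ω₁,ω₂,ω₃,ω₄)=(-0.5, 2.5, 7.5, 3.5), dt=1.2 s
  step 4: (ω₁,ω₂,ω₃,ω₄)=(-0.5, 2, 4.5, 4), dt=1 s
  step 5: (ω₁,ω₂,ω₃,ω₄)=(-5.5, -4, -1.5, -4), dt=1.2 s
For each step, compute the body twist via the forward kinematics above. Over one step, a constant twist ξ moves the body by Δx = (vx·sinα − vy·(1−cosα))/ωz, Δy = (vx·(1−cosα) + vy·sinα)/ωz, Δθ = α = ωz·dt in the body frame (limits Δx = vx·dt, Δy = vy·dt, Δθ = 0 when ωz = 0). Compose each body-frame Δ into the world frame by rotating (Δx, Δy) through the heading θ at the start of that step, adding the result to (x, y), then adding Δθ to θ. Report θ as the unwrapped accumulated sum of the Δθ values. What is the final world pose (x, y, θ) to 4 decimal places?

(0.0999, -0.6087, -0.4469)

step 1: ξ=(vx,vy,ωz)=(0.0094, -0.3469, -0.4062), dt=1.5 → body Δ=(-0.1405, -0.4929, -0.6094) → world pose (-0.1405, -0.4929, -0.6094)
step 2: ξ=(vx,vy,ωz)=(0.1219, -0.2344, 0.1562), dt=1.2 → body Δ=(0.1717, -0.2659, 0.1875) → world pose (-0.1519, -0.8092, -0.4219)
step 3: ξ=(vx,vy,ωz)=(0.2437, 0.1313, -0.0625), dt=1.2 → body Δ=(0.2981, 0.1464, -0.0750) → world pose (0.1800, -0.7977, -0.4969)
step 4: ξ=(vx,vy,ωz)=(0.1875, 0.0562, 0.1250), dt=1.0 → body Δ=(0.1835, 0.0678, 0.1250) → world pose (0.3737, -0.8256, -0.3719)
step 5: ξ=(vx,vy,ωz)=(-0.2812, 0.0750, -0.0625), dt=1.2 → body Δ=(-0.3338, 0.1026, -0.0750) → world pose (0.0999, -0.6087, -0.4469)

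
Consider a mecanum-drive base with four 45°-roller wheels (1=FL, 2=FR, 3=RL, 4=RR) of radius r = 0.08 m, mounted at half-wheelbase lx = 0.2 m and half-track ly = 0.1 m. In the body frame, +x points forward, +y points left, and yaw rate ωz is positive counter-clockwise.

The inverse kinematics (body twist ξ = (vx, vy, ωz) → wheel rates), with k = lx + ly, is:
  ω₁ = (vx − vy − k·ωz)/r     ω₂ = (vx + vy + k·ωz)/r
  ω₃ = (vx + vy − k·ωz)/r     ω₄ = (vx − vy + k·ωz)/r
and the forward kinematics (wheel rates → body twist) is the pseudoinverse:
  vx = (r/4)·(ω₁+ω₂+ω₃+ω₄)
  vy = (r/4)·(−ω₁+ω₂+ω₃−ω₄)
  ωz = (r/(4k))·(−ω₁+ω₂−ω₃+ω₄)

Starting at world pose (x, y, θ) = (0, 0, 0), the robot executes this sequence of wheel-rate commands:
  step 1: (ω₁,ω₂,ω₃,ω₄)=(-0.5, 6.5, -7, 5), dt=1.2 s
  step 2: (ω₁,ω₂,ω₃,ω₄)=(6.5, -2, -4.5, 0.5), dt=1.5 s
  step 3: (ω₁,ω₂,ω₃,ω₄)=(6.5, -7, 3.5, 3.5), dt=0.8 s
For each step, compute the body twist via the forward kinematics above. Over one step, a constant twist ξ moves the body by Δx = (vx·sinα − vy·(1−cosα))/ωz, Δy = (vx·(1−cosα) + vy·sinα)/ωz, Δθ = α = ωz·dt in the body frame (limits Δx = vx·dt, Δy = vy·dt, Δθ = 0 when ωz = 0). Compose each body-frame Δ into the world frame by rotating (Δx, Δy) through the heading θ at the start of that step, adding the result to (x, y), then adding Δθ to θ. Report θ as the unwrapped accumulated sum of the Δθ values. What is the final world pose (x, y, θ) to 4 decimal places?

(0.7573, -0.1666, 0.4500)

step 1: ξ=(vx,vy,ωz)=(0.0800, -0.1000, 1.2667), dt=1.2 → body Δ=(0.1380, -0.0189, 1.5200) → world pose (0.1380, -0.0189, 1.5200)
step 2: ξ=(vx,vy,ωz)=(0.0100, -0.2700, -0.2333), dt=1.5 → body Δ=(-0.0555, -0.3994, -0.3500) → world pose (0.5341, -0.0946, 1.1700)
step 3: ξ=(vx,vy,ωz)=(0.1300, -0.2700, -0.9000), dt=0.8 → body Δ=(0.0208, -0.2337, -0.7200) → world pose (0.7573, -0.1666, 0.4500)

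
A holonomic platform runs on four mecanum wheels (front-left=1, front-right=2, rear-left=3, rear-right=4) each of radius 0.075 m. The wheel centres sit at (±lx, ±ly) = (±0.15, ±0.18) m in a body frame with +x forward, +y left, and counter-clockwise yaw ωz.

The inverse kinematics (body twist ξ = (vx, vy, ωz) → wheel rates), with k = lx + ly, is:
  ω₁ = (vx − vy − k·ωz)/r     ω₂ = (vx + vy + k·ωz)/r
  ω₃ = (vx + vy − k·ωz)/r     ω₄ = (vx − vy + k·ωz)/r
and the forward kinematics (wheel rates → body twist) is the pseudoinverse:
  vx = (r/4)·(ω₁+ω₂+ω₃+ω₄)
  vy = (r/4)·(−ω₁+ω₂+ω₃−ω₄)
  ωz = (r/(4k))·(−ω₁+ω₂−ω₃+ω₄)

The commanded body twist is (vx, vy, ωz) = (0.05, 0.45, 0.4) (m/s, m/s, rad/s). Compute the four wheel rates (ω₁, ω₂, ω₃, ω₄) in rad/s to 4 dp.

k = lx + ly = 0.15 + 0.18 = 0.3300;  k·ωz = 0.3300·0.4 = 0.1320
ω₁ (FL) = (vx − vy − k·ωz)/r = -0.5320/0.075 = -7.0933
ω₂ (FR) = (vx + vy + k·ωz)/r = 0.6320/0.075 = 8.4267
ω₃ (RL) = (vx + vy − k·ωz)/r = 0.3680/0.075 = 4.9067
ω₄ (RR) = (vx − vy + k·ωz)/r = -0.2680/0.075 = -3.5733

(-7.0933, 8.4267, 4.9067, -3.5733)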